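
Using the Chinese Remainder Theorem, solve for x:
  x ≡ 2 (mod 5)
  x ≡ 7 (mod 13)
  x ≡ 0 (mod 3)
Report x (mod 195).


Moduli 5, 13, 3 are pairwise coprime; by CRT there is a unique solution modulo M = 5 · 13 · 3 = 195.
Solve pairwise, accumulating the modulus:
  Start with x ≡ 2 (mod 5).
  Combine with x ≡ 7 (mod 13): since gcd(5, 13) = 1, we get a unique residue mod 65.
    Write x = 2 + 5·t and substitute into x ≡ 7 (mod 13): 5·t ≡ 7 − 2 = 5 (mod 13).
    The inverse of 5 mod 13 is 8 (since 5·8 = 40 = 3·13 + 1), so t ≡ 8·5 = 40 ≡ 1 (mod 13).
    Then x = 2 + 5·1 = 7, valid modulo lcm(5, 13) = 65: x ≡ 7 (mod 65).
  Combine with x ≡ 0 (mod 3): since gcd(65, 3) = 1, we get a unique residue mod 195.
    Write x = 7 + 65·t and substitute into x ≡ 0 (mod 3): 65·t ≡ 0 − 7 = -7 (mod 3).
    Reduce coefficients mod 3: 2·t ≡ 2 (mod 3).
    The inverse of 2 mod 3 is 2 (since 2·2 = 4 = 1·3 + 1), so t ≡ 2·2 = 4 ≡ 1 (mod 3).
    Then x = 7 + 65·1 = 72, valid modulo lcm(65, 3) = 195: x ≡ 72 (mod 195).
Verify: 72 mod 5 = 2 ✓, 72 mod 13 = 7 ✓, 72 mod 3 = 0 ✓.

x ≡ 72 (mod 195).


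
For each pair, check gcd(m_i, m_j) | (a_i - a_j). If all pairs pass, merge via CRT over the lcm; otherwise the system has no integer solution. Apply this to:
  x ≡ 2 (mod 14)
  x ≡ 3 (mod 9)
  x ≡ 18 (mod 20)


Moduli 14, 9, 20 are not pairwise coprime, so CRT works modulo lcm(m_i) when all pairwise compatibility conditions hold.
Pairwise compatibility: gcd(m_i, m_j) must divide a_i - a_j for every pair.
Merge one congruence at a time:
  Start: x ≡ 2 (mod 14).
  Combine with x ≡ 3 (mod 9): gcd(14, 9) = 1; 3 - 2 = 1, which IS divisible by 1, so compatible.
    Write x = 2 + 14·t and substitute into x ≡ 3 (mod 9): 14·t ≡ 3 − 2 = 1 (mod 9).
    Reduce coefficients mod 9: 5·t ≡ 1 (mod 9).
    The inverse of 5 mod 9 is 2 (since 5·2 = 10 = 1·9 + 1), so t ≡ 2·1 = 2 ≡ 2 (mod 9).
    Then x = 2 + 14·2 = 30, valid modulo lcm(14, 9) = 126: x ≡ 30 (mod 126).
  Combine with x ≡ 18 (mod 20): gcd(126, 20) = 2; 18 - 30 = -12, which IS divisible by 2, so compatible.
    Write x = 30 + 126·t and substitute into x ≡ 18 (mod 20): 126·t ≡ 18 − 30 = -12 (mod 20).
    Divide the congruence (and modulus) by g = 2: 63·t ≡ -6 (mod 10).
    Reduce coefficients mod 10: 3·t ≡ 4 (mod 10).
    The inverse of 3 mod 10 is 7 (since 3·7 = 21 = 2·10 + 1), so t ≡ 7·4 = 28 ≡ 8 (mod 10).
    Then x = 30 + 126·8 = 1038, valid modulo lcm(126, 20) = 1260: x ≡ 1038 (mod 1260).
Verify: 1038 mod 14 = 2, 1038 mod 9 = 3, 1038 mod 20 = 18.

x ≡ 1038 (mod 1260).


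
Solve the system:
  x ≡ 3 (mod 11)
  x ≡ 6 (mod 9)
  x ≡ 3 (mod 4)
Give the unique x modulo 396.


Moduli 11, 9, 4 are pairwise coprime; by CRT there is a unique solution modulo M = 11 · 9 · 4 = 396.
Solve pairwise, accumulating the modulus:
  Start with x ≡ 3 (mod 11).
  Combine with x ≡ 6 (mod 9): since gcd(11, 9) = 1, we get a unique residue mod 99.
    Write x = 3 + 11·t and substitute into x ≡ 6 (mod 9): 11·t ≡ 6 − 3 = 3 (mod 9).
    Reduce coefficients mod 9: 2·t ≡ 3 (mod 9).
    The inverse of 2 mod 9 is 5 (since 2·5 = 10 = 1·9 + 1), so t ≡ 5·3 = 15 ≡ 6 (mod 9).
    Then x = 3 + 11·6 = 69, valid modulo lcm(11, 9) = 99: x ≡ 69 (mod 99).
  Combine with x ≡ 3 (mod 4): since gcd(99, 4) = 1, we get a unique residue mod 396.
    Write x = 69 + 99·t and substitute into x ≡ 3 (mod 4): 99·t ≡ 3 − 69 = -66 (mod 4).
    Reduce coefficients mod 4: 3·t ≡ 2 (mod 4).
    The inverse of 3 mod 4 is 3 (since 3·3 = 9 = 2·4 + 1), so t ≡ 3·2 = 6 ≡ 2 (mod 4).
    Then x = 69 + 99·2 = 267, valid modulo lcm(99, 4) = 396: x ≡ 267 (mod 396).
Verify: 267 mod 11 = 3 ✓, 267 mod 9 = 6 ✓, 267 mod 4 = 3 ✓.

x ≡ 267 (mod 396).


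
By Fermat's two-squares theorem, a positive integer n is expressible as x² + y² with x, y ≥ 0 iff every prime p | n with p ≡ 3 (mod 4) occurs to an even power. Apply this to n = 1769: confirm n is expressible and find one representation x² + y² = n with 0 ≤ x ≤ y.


Step 1: Factor n = 1769 = 29 · 61.
Step 2: Check the mod-4 condition on each prime factor: 29 ≡ 1 (mod 4), exponent 1; 61 ≡ 1 (mod 4), exponent 1.
All primes ≡ 3 (mod 4) appear to even exponent (or don't appear), so by the two-squares theorem n IS expressible as a sum of two squares.
Step 3: Build a representation. Here n = 29 · 61 is a product of primes ≡ 1 (mod 4). Each prime p ≡ 1 (mod 4) is itself a sum of two squares; find a² by testing p − a² for a perfect square:
  29: 29 − 1² = 28, 29 − 2² = 25 = 5² ⇒ 29 = 2² + 5².
  61: 61 − 1² = 60, 61 − 2² = 57, 61 − 3² = 52, 61 − 4² = 45, 61 − 5² = 36 = 6² ⇒ 61 = 5² + 6².
  Combine using the Brahmagupta–Fibonacci identity (a² + b²)(c² + d²) = (ac − bd)² + (ad + bc)² = (ac + bd)² + (ad − bc)²:
  29 · 61 = 1769: from (2² + 5²)(5² + 6²), take (2·5 − 5·6, 2·6 + 5·5) = (10 − 30, 12 + 25) = (-20, 37); dropping signs (only squares matter) gives (20, 37); check 20² + 37² = 400 + 1369 = 1769 ✓.
Step 4: Order so x ≤ y and verify: 20² + 37² = 400 + 1369 = 1769 = n. ✓

n = 1769 = 20² + 37² (one valid representation with x ≤ y).


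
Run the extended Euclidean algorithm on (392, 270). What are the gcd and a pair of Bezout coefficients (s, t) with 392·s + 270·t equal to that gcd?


Euclidean algorithm on (392, 270) — divide until remainder is 0:
  392 = 1 · 270 + 122
  270 = 2 · 122 + 26
  122 = 4 · 26 + 18
  26 = 1 · 18 + 8
  18 = 2 · 8 + 2
  8 = 4 · 2 + 0
gcd(392, 270) = 2.
Track Bezout coefficients alongside the remainders: start with r₀ = 392 = a·1 + b·0 (s = 1, t = 0) and r₁ = 270 = a·0 + b·1 (s = 0, t = 1); each new remainder r_{k+1} = r_{k-1} − q_k·r_k inherits s_{k+1} = s_{k-1} − q_k·s_k, t_{k+1} = t_{k-1} − q_k·t_k, so r_k = a·s_k + b·t_k at every step:
  q = 1: r = 122, s = 1 − 1·0 = 1, t = 0 − 1·1 = -1  (check: 392·1 + 270·(-1) = 122)
  q = 2: r = 26, s = 0 − 2·1 = -2, t = 1 − 2·(-1) = 3  (check: 392·(-2) + 270·3 = 26)
  q = 4: r = 18, s = 1 − 4·(-2) = 9, t = -1 − 4·3 = -13  (check: 392·9 + 270·(-13) = 18)
  q = 1: r = 8, s = -2 − 1·9 = -11, t = 3 − 1·(-13) = 16  (check: 392·(-11) + 270·16 = 8)
  q = 2: r = 2, s = 9 − 2·(-11) = 31, t = -13 − 2·16 = -45  (check: 392·31 + 270·(-45) = 2)
The row with r = 2 (the gcd) gives the Bezout coefficients s = 31, t = -45.
Result: 392 · (31) + 270 · (-45) = 2.

gcd(392, 270) = 2; s = 31, t = -45 (check: 392·31 + 270·(-45) = 2).


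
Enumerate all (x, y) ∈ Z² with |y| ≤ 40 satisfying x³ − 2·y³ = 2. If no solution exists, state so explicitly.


The equation is x³ - 2y³ = 2. For fixed y, x³ = 2·y³ + 2, so a solution requires the RHS to be a perfect cube.
Strategy: iterate y from -40 to 40, compute RHS = 2·y³ + 2, and check whether it is a (positive or negative) perfect cube.
Check small values of y:
  y = 0: RHS = 2 is not a perfect cube.
  y = 1: RHS = 4 is not a perfect cube.
  y = -1: RHS = 0 = (0)³ ⇒ x = 0 works.
  y = 2: RHS = 18 is not a perfect cube.
  y = -2: RHS = -14 is not a perfect cube.
  y = 3: RHS = 56 is not a perfect cube.
  y = -3: RHS = -52 is not a perfect cube.
Continuing the search up to |y| = 40 finds no further solutions beyond those listed.
Collected solutions: (0, -1).

Solutions (with |y| ≤ 40): (0, -1).


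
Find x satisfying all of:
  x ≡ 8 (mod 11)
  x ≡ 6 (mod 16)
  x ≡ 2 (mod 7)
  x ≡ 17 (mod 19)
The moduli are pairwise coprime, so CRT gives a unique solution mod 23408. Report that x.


Product of moduli M = 11 · 16 · 7 · 19 = 23408.
Merge one congruence at a time:
  Start: x ≡ 8 (mod 11).
  Combine with x ≡ 6 (mod 16); new modulus lcm = 176.
    Write x = 8 + 11·t and substitute into x ≡ 6 (mod 16): 11·t ≡ 6 − 8 = -2 (mod 16).
    Reduce coefficients mod 16: 11·t ≡ 14 (mod 16).
    The inverse of 11 mod 16 is 3 (since 11·3 = 33 = 2·16 + 1), so t ≡ 3·14 = 42 ≡ 10 (mod 16).
    Then x = 8 + 11·10 = 118, valid modulo lcm(11, 16) = 176: x ≡ 118 (mod 176).
  Combine with x ≡ 2 (mod 7); new modulus lcm = 1232.
    Write x = 118 + 176·t and substitute into x ≡ 2 (mod 7): 176·t ≡ 2 − 118 = -116 (mod 7).
    Reduce coefficients mod 7: 1·t ≡ 3 (mod 7).
    So t ≡ 3 (mod 7).
    Then x = 118 + 176·3 = 646, valid modulo lcm(176, 7) = 1232: x ≡ 646 (mod 1232).
  Combine with x ≡ 17 (mod 19); new modulus lcm = 23408.
    Write x = 646 + 1232·t and substitute into x ≡ 17 (mod 19): 1232·t ≡ 17 − 646 = -629 (mod 19).
    Reduce coefficients mod 19: 16·t ≡ 17 (mod 19).
    The inverse of 16 mod 19 is 6 (since 16·6 = 96 = 5·19 + 1), so t ≡ 6·17 = 102 ≡ 7 (mod 19).
    Then x = 646 + 1232·7 = 9270, valid modulo lcm(1232, 19) = 23408: x ≡ 9270 (mod 23408).
Verify against each original: 9270 mod 11 = 8, 9270 mod 16 = 6, 9270 mod 7 = 2, 9270 mod 19 = 17.

x ≡ 9270 (mod 23408).


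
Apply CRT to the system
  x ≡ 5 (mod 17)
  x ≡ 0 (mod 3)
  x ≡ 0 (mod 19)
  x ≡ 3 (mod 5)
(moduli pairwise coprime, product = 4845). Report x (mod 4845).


Product of moduli M = 17 · 3 · 19 · 5 = 4845.
Merge one congruence at a time:
  Start: x ≡ 5 (mod 17).
  Combine with x ≡ 0 (mod 3); new modulus lcm = 51.
    Write x = 5 + 17·t and substitute into x ≡ 0 (mod 3): 17·t ≡ 0 − 5 = -5 (mod 3).
    Reduce coefficients mod 3: 2·t ≡ 1 (mod 3).
    The inverse of 2 mod 3 is 2 (since 2·2 = 4 = 1·3 + 1), so t ≡ 2·1 = 2 ≡ 2 (mod 3).
    Then x = 5 + 17·2 = 39, valid modulo lcm(17, 3) = 51: x ≡ 39 (mod 51).
  Combine with x ≡ 0 (mod 19); new modulus lcm = 969.
    Write x = 39 + 51·t and substitute into x ≡ 0 (mod 19): 51·t ≡ 0 − 39 = -39 (mod 19).
    Reduce coefficients mod 19: 13·t ≡ 18 (mod 19).
    The inverse of 13 mod 19 is 3 (since 13·3 = 39 = 2·19 + 1), so t ≡ 3·18 = 54 ≡ 16 (mod 19).
    Then x = 39 + 51·16 = 855, valid modulo lcm(51, 19) = 969: x ≡ 855 (mod 969).
  Combine with x ≡ 3 (mod 5); new modulus lcm = 4845.
    Write x = 855 + 969·t and substitute into x ≡ 3 (mod 5): 969·t ≡ 3 − 855 = -852 (mod 5).
    Reduce coefficients mod 5: 4·t ≡ 3 (mod 5).
    The inverse of 4 mod 5 is 4 (since 4·4 = 16 = 3·5 + 1), so t ≡ 4·3 = 12 ≡ 2 (mod 5).
    Then x = 855 + 969·2 = 2793, valid modulo lcm(969, 5) = 4845: x ≡ 2793 (mod 4845).
Verify against each original: 2793 mod 17 = 5, 2793 mod 3 = 0, 2793 mod 19 = 0, 2793 mod 5 = 3.

x ≡ 2793 (mod 4845).


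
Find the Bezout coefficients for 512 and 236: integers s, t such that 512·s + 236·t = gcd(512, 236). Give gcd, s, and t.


Euclidean algorithm on (512, 236) — divide until remainder is 0:
  512 = 2 · 236 + 40
  236 = 5 · 40 + 36
  40 = 1 · 36 + 4
  36 = 9 · 4 + 0
gcd(512, 236) = 4.
Track Bezout coefficients alongside the remainders: start with r₀ = 512 = a·1 + b·0 (s = 1, t = 0) and r₁ = 236 = a·0 + b·1 (s = 0, t = 1); each new remainder r_{k+1} = r_{k-1} − q_k·r_k inherits s_{k+1} = s_{k-1} − q_k·s_k, t_{k+1} = t_{k-1} − q_k·t_k, so r_k = a·s_k + b·t_k at every step:
  q = 2: r = 40, s = 1 − 2·0 = 1, t = 0 − 2·1 = -2  (check: 512·1 + 236·(-2) = 40)
  q = 5: r = 36, s = 0 − 5·1 = -5, t = 1 − 5·(-2) = 11  (check: 512·(-5) + 236·11 = 36)
  q = 1: r = 4, s = 1 − 1·(-5) = 6, t = -2 − 1·11 = -13  (check: 512·6 + 236·(-13) = 4)
The row with r = 4 (the gcd) gives the Bezout coefficients s = 6, t = -13.
Result: 512 · (6) + 236 · (-13) = 4.

gcd(512, 236) = 4; s = 6, t = -13 (check: 512·6 + 236·(-13) = 4).


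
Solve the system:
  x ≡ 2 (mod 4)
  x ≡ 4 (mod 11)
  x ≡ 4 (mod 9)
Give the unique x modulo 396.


Moduli 4, 11, 9 are pairwise coprime; by CRT there is a unique solution modulo M = 4 · 11 · 9 = 396.
Solve pairwise, accumulating the modulus:
  Start with x ≡ 2 (mod 4).
  Combine with x ≡ 4 (mod 11): since gcd(4, 11) = 1, we get a unique residue mod 44.
    Write x = 2 + 4·t and substitute into x ≡ 4 (mod 11): 4·t ≡ 4 − 2 = 2 (mod 11).
    The inverse of 4 mod 11 is 3 (since 4·3 = 12 = 1·11 + 1), so t ≡ 3·2 = 6 ≡ 6 (mod 11).
    Then x = 2 + 4·6 = 26, valid modulo lcm(4, 11) = 44: x ≡ 26 (mod 44).
  Combine with x ≡ 4 (mod 9): since gcd(44, 9) = 1, we get a unique residue mod 396.
    Write x = 26 + 44·t and substitute into x ≡ 4 (mod 9): 44·t ≡ 4 − 26 = -22 (mod 9).
    Reduce coefficients mod 9: 8·t ≡ 5 (mod 9).
    The inverse of 8 mod 9 is 8 (since 8·8 = 64 = 7·9 + 1), so t ≡ 8·5 = 40 ≡ 4 (mod 9).
    Then x = 26 + 44·4 = 202, valid modulo lcm(44, 9) = 396: x ≡ 202 (mod 396).
Verify: 202 mod 4 = 2 ✓, 202 mod 11 = 4 ✓, 202 mod 9 = 4 ✓.

x ≡ 202 (mod 396).


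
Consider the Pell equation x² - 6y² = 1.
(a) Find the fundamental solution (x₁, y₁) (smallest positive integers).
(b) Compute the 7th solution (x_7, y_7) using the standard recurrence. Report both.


Step 1: Find the fundamental solution (x₁, y₁) of x² - 6y² = 1.
  Expand √6 as a continued fraction. a₀ = ⌊√6⌋ = 2; iterate m_{k+1} = d_k·a_k − m_k, d_{k+1} = (6 − m_{k+1}²)/d_k, a_{k+1} = ⌊(a₀ + m_{k+1})/d_{k+1}⌋ (starting m₀ = 0, d₀ = 1), with convergents p_k = a_k·p_{k-1} + p_{k-2}, q_k = a_k·q_{k-1} + q_{k-2} (p₋₁ = 1, q₋₁ = 0):
  k = 0: a₀ = 2; p₀/q₀ = 2/1; p₀² − 6·q₀² = 4 − 6 = -2.
  k = 1: m = 2, d = 2, a = ⌊(2 + 2)/2⌋ = 2; p/q = (2·2 + 1)/(2·1 + 0) = 5/2; p² − 6·q² = 25 − 24 = 1.
  The first convergent with p² − 6·q² = 1 gives the fundamental solution (x₁, y₁) = (5, 2).
Step 2: Apply the recurrence (x_{n+1}, y_{n+1}) = (x₁x_n + 6y₁y_n, x₁y_n + y₁x_n) repeatedly.
  From (x_1, y_1) = (5, 2): x_2 = 5·5 + 6·2·2 = 49; y_2 = 5·2 + 2·5 = 20.
  From (x_2, y_2) = (49, 20): x_3 = 5·49 + 6·2·20 = 485; y_3 = 5·20 + 2·49 = 198.
  From (x_3, y_3) = (485, 198): x_4 = 5·485 + 6·2·198 = 4801; y_4 = 5·198 + 2·485 = 1960.
  From (x_4, y_4) = (4801, 1960): x_5 = 5·4801 + 6·2·1960 = 47525; y_5 = 5·1960 + 2·4801 = 19402.
  From (x_5, y_5) = (47525, 19402): x_6 = 5·47525 + 6·2·19402 = 470449; y_6 = 5·19402 + 2·47525 = 192060.
  From (x_6, y_6) = (470449, 192060): x_7 = 5·470449 + 6·2·192060 = 4656965; y_7 = 5·192060 + 2·470449 = 1901198.
Step 3: Verify x_7² - 6·y_7² = 21687323011225 - 21687323011224 = 1 (should be 1). ✓

(x_1, y_1) = (5, 2); (x_7, y_7) = (4656965, 1901198).


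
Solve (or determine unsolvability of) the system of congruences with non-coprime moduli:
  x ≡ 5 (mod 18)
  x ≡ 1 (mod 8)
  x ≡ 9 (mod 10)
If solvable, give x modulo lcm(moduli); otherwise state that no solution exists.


Moduli 18, 8, 10 are not pairwise coprime, so CRT works modulo lcm(m_i) when all pairwise compatibility conditions hold.
Pairwise compatibility: gcd(m_i, m_j) must divide a_i - a_j for every pair.
Merge one congruence at a time:
  Start: x ≡ 5 (mod 18).
  Combine with x ≡ 1 (mod 8): gcd(18, 8) = 2; 1 - 5 = -4, which IS divisible by 2, so compatible.
    Write x = 5 + 18·t and substitute into x ≡ 1 (mod 8): 18·t ≡ 1 − 5 = -4 (mod 8).
    Divide the congruence (and modulus) by g = 2: 9·t ≡ -2 (mod 4).
    Reduce coefficients mod 4: 1·t ≡ 2 (mod 4).
    So t ≡ 2 (mod 4).
    Then x = 5 + 18·2 = 41, valid modulo lcm(18, 8) = 72: x ≡ 41 (mod 72).
  Combine with x ≡ 9 (mod 10): gcd(72, 10) = 2; 9 - 41 = -32, which IS divisible by 2, so compatible.
    Write x = 41 + 72·t and substitute into x ≡ 9 (mod 10): 72·t ≡ 9 − 41 = -32 (mod 10).
    Divide the congruence (and modulus) by g = 2: 36·t ≡ -16 (mod 5).
    Reduce coefficients mod 5: 1·t ≡ 4 (mod 5).
    So t ≡ 4 (mod 5).
    Then x = 41 + 72·4 = 329, valid modulo lcm(72, 10) = 360: x ≡ 329 (mod 360).
Verify: 329 mod 18 = 5, 329 mod 8 = 1, 329 mod 10 = 9.

x ≡ 329 (mod 360).


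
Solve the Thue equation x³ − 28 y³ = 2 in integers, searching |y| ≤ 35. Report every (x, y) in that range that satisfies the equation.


The equation is x³ - 28y³ = 2. For fixed y, x³ = 28·y³ + 2, so a solution requires the RHS to be a perfect cube.
Strategy: iterate y from -35 to 35, compute RHS = 28·y³ + 2, and check whether it is a (positive or negative) perfect cube.
Check small values of y:
  y = 0: RHS = 2 is not a perfect cube.
  y = 1: RHS = 30 is not a perfect cube.
  y = -1: RHS = -26 is not a perfect cube.
  y = 2: RHS = 226 is not a perfect cube.
  y = -2: RHS = -222 is not a perfect cube.
  y = 3: RHS = 758 is not a perfect cube.
  y = -3: RHS = -754 is not a perfect cube.
Continuing the search up to |y| = 35 finds no solutions either.
No (x, y) in the scanned range satisfies the equation.

No integer solutions with |y| ≤ 35.


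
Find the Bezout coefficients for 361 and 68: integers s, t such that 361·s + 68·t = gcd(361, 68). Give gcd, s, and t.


Euclidean algorithm on (361, 68) — divide until remainder is 0:
  361 = 5 · 68 + 21
  68 = 3 · 21 + 5
  21 = 4 · 5 + 1
  5 = 5 · 1 + 0
gcd(361, 68) = 1.
Track Bezout coefficients alongside the remainders: start with r₀ = 361 = a·1 + b·0 (s = 1, t = 0) and r₁ = 68 = a·0 + b·1 (s = 0, t = 1); each new remainder r_{k+1} = r_{k-1} − q_k·r_k inherits s_{k+1} = s_{k-1} − q_k·s_k, t_{k+1} = t_{k-1} − q_k·t_k, so r_k = a·s_k + b·t_k at every step:
  q = 5: r = 21, s = 1 − 5·0 = 1, t = 0 − 5·1 = -5  (check: 361·1 + 68·(-5) = 21)
  q = 3: r = 5, s = 0 − 3·1 = -3, t = 1 − 3·(-5) = 16  (check: 361·(-3) + 68·16 = 5)
  q = 4: r = 1, s = 1 − 4·(-3) = 13, t = -5 − 4·16 = -69  (check: 361·13 + 68·(-69) = 1)
The row with r = 1 (the gcd) gives the Bezout coefficients s = 13, t = -69.
Result: 361 · (13) + 68 · (-69) = 1.

gcd(361, 68) = 1; s = 13, t = -69 (check: 361·13 + 68·(-69) = 1).


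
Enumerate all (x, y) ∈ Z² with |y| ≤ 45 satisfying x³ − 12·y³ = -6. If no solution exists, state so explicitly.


The equation is x³ - 12y³ = -6. For fixed y, x³ = 12·y³ − 6, so a solution requires the RHS to be a perfect cube.
Strategy: iterate y from -45 to 45, compute RHS = 12·y³ − 6, and check whether it is a (positive or negative) perfect cube.
Check small values of y:
  y = 0: RHS = -6 is not a perfect cube.
  y = 1: RHS = 6 is not a perfect cube.
  y = -1: RHS = -18 is not a perfect cube.
  y = 2: RHS = 90 is not a perfect cube.
  y = -2: RHS = -102 is not a perfect cube.
  y = 3: RHS = 318 is not a perfect cube.
  y = -3: RHS = -330 is not a perfect cube.
Continuing the search up to |y| = 45 finds no solutions either.
No (x, y) in the scanned range satisfies the equation.

No integer solutions with |y| ≤ 45.


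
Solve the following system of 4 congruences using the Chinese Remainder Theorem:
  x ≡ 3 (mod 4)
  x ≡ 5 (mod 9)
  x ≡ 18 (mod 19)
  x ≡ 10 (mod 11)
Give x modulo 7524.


Product of moduli M = 4 · 9 · 19 · 11 = 7524.
Merge one congruence at a time:
  Start: x ≡ 3 (mod 4).
  Combine with x ≡ 5 (mod 9); new modulus lcm = 36.
    Write x = 3 + 4·t and substitute into x ≡ 5 (mod 9): 4·t ≡ 5 − 3 = 2 (mod 9).
    The inverse of 4 mod 9 is 7 (since 4·7 = 28 = 3·9 + 1), so t ≡ 7·2 = 14 ≡ 5 (mod 9).
    Then x = 3 + 4·5 = 23, valid modulo lcm(4, 9) = 36: x ≡ 23 (mod 36).
  Combine with x ≡ 18 (mod 19); new modulus lcm = 684.
    Write x = 23 + 36·t and substitute into x ≡ 18 (mod 19): 36·t ≡ 18 − 23 = -5 (mod 19).
    Reduce coefficients mod 19: 17·t ≡ 14 (mod 19).
    The inverse of 17 mod 19 is 9 (since 17·9 = 153 = 8·19 + 1), so t ≡ 9·14 = 126 ≡ 12 (mod 19).
    Then x = 23 + 36·12 = 455, valid modulo lcm(36, 19) = 684: x ≡ 455 (mod 684).
  Combine with x ≡ 10 (mod 11); new modulus lcm = 7524.
    Write x = 455 + 684·t and substitute into x ≡ 10 (mod 11): 684·t ≡ 10 − 455 = -445 (mod 11).
    Reduce coefficients mod 11: 2·t ≡ 6 (mod 11).
    The inverse of 2 mod 11 is 6 (since 2·6 = 12 = 1·11 + 1), so t ≡ 6·6 = 36 ≡ 3 (mod 11).
    Then x = 455 + 684·3 = 2507, valid modulo lcm(684, 11) = 7524: x ≡ 2507 (mod 7524).
Verify against each original: 2507 mod 4 = 3, 2507 mod 9 = 5, 2507 mod 19 = 18, 2507 mod 11 = 10.

x ≡ 2507 (mod 7524).


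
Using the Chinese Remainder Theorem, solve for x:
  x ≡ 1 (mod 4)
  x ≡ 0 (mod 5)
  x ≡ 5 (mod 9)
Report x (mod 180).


Moduli 4, 5, 9 are pairwise coprime; by CRT there is a unique solution modulo M = 4 · 5 · 9 = 180.
Solve pairwise, accumulating the modulus:
  Start with x ≡ 1 (mod 4).
  Combine with x ≡ 0 (mod 5): since gcd(4, 5) = 1, we get a unique residue mod 20.
    Write x = 1 + 4·t and substitute into x ≡ 0 (mod 5): 4·t ≡ 0 − 1 = -1 (mod 5).
    Reduce coefficients mod 5: 4·t ≡ 4 (mod 5).
    The inverse of 4 mod 5 is 4 (since 4·4 = 16 = 3·5 + 1), so t ≡ 4·4 = 16 ≡ 1 (mod 5).
    Then x = 1 + 4·1 = 5, valid modulo lcm(4, 5) = 20: x ≡ 5 (mod 20).
  Combine with x ≡ 5 (mod 9): since gcd(20, 9) = 1, we get a unique residue mod 180.
    Write x = 5 + 20·t and substitute into x ≡ 5 (mod 9): 20·t ≡ 5 − 5 = 0 (mod 9).
    Reduce coefficients mod 9: 2·t ≡ 0 (mod 9).
    The inverse of 2 mod 9 is 5 (since 2·5 = 10 = 1·9 + 1), so t ≡ 5·0 = 0 ≡ 0 (mod 9).
    Then x = 5 + 20·0 = 5, valid modulo lcm(20, 9) = 180: x ≡ 5 (mod 180).
Verify: 5 mod 4 = 1 ✓, 5 mod 5 = 0 ✓, 5 mod 9 = 5 ✓.

x ≡ 5 (mod 180).


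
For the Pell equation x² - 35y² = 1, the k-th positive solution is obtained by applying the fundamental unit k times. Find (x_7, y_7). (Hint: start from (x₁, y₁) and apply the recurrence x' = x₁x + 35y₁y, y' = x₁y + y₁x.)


Step 1: Find the fundamental solution (x₁, y₁) of x² - 35y² = 1.
  Expand √35 as a continued fraction. a₀ = ⌊√35⌋ = 5; iterate m_{k+1} = d_k·a_k − m_k, d_{k+1} = (35 − m_{k+1}²)/d_k, a_{k+1} = ⌊(a₀ + m_{k+1})/d_{k+1}⌋ (starting m₀ = 0, d₀ = 1), with convergents p_k = a_k·p_{k-1} + p_{k-2}, q_k = a_k·q_{k-1} + q_{k-2} (p₋₁ = 1, q₋₁ = 0):
  k = 0: a₀ = 5; p₀/q₀ = 5/1; p₀² − 35·q₀² = 25 − 35 = -10.
  k = 1: m = 5, d = 10, a = ⌊(5 + 5)/10⌋ = 1; p/q = (1·5 + 1)/(1·1 + 0) = 6/1; p² − 35·q² = 36 − 35 = 1.
  The first convergent with p² − 35·q² = 1 gives the fundamental solution (x₁, y₁) = (6, 1).
Step 2: Apply the recurrence (x_{n+1}, y_{n+1}) = (x₁x_n + 35y₁y_n, x₁y_n + y₁x_n) repeatedly.
  From (x_1, y_1) = (6, 1): x_2 = 6·6 + 35·1·1 = 71; y_2 = 6·1 + 1·6 = 12.
  From (x_2, y_2) = (71, 12): x_3 = 6·71 + 35·1·12 = 846; y_3 = 6·12 + 1·71 = 143.
  From (x_3, y_3) = (846, 143): x_4 = 6·846 + 35·1·143 = 10081; y_4 = 6·143 + 1·846 = 1704.
  From (x_4, y_4) = (10081, 1704): x_5 = 6·10081 + 35·1·1704 = 120126; y_5 = 6·1704 + 1·10081 = 20305.
  From (x_5, y_5) = (120126, 20305): x_6 = 6·120126 + 35·1·20305 = 1431431; y_6 = 6·20305 + 1·120126 = 241956.
  From (x_6, y_6) = (1431431, 241956): x_7 = 6·1431431 + 35·1·241956 = 17057046; y_7 = 6·241956 + 1·1431431 = 2883167.
Step 3: Verify x_7² - 35·y_7² = 290942818246116 - 290942818246115 = 1 (should be 1). ✓

(x_1, y_1) = (6, 1); (x_7, y_7) = (17057046, 2883167).


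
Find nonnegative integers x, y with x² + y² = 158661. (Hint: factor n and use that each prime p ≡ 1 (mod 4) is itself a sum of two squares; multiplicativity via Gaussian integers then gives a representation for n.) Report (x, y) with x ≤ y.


Step 1: Factor n = 158661 = 3^2 · 17^2 · 61.
Step 2: Check the mod-4 condition on each prime factor: 3 ≡ 3 (mod 4), exponent 2 (must be even); 17 ≡ 1 (mod 4), exponent 2; 61 ≡ 1 (mod 4), exponent 1.
All primes ≡ 3 (mod 4) appear to even exponent (or don't appear), so by the two-squares theorem n IS expressible as a sum of two squares.
Step 3: Build a representation. Group n = k² · m with k = 3 and m = 17 · 17 · 61 = 17629 (a product of primes ≡ 1 (mod 4)); a representation of m scales to one of n via (k·x)² + (k·y)² = k²(x² + y²). Each prime p ≡ 1 (mod 4) is itself a sum of two squares; find a² by testing p − a² for a perfect square:
  17: 17 − 1² = 16 = 4² ⇒ 17 = 1² + 4².
  61: 61 − 1² = 60, 61 − 2² = 57, 61 − 3² = 52, 61 − 4² = 45, 61 − 5² = 36 = 6² ⇒ 61 = 5² + 6².
  Combine using the Brahmagupta–Fibonacci identity (a² + b²)(c² + d²) = (ac − bd)² + (ad + bc)² = (ac + bd)² + (ad − bc)²:
  17 · 17 = 289: from (1² + 4²)(1² + 4²), take (1·1 − 4·4, 1·4 + 4·1) = (1 − 16, 4 + 4) = (-15, 8); dropping signs (only squares matter) gives (15, 8); check 15² + 8² = 225 + 64 = 289 ✓.
  289 · 61 = 17629: from (15² + 8²)(5² + 6²), take (15·5 − 8·6, 15·6 + 8·5) = (75 − 48, 90 + 40) = (27, 130); check 27² + 130² = 729 + 16900 = 17629 ✓.
  Scale by k = 3: (3·27, 3·130) = (81, 390).
Step 4: Order so x ≤ y and verify: 81² + 390² = 6561 + 152100 = 158661 = n. ✓

n = 158661 = 81² + 390² (one valid representation with x ≤ y).


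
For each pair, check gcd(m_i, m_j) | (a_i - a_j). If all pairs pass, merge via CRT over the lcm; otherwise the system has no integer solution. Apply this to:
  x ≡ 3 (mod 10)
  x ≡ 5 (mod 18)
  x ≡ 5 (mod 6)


Moduli 10, 18, 6 are not pairwise coprime, so CRT works modulo lcm(m_i) when all pairwise compatibility conditions hold.
Pairwise compatibility: gcd(m_i, m_j) must divide a_i - a_j for every pair.
Merge one congruence at a time:
  Start: x ≡ 3 (mod 10).
  Combine with x ≡ 5 (mod 18): gcd(10, 18) = 2; 5 - 3 = 2, which IS divisible by 2, so compatible.
    Write x = 3 + 10·t and substitute into x ≡ 5 (mod 18): 10·t ≡ 5 − 3 = 2 (mod 18).
    Divide the congruence (and modulus) by g = 2: 5·t ≡ 1 (mod 9).
    The inverse of 5 mod 9 is 2 (since 5·2 = 10 = 1·9 + 1), so t ≡ 2·1 = 2 ≡ 2 (mod 9).
    Then x = 3 + 10·2 = 23, valid modulo lcm(10, 18) = 90: x ≡ 23 (mod 90).
  Combine with x ≡ 5 (mod 6): gcd(90, 6) = 6; 5 - 23 = -18, which IS divisible by 6, so compatible.
    Write x = 23 + 90·t and substitute into x ≡ 5 (mod 6): 90·t ≡ 5 − 23 = -18 (mod 6).
    Divide the congruence (and modulus) by g = 6: 15·t ≡ -3 (mod 1).
    Modulo 1 every t works; take t = 0.
    Then x = 23 + 90·0 = 23, valid modulo lcm(90, 6) = 90: x ≡ 23 (mod 90).
Verify: 23 mod 10 = 3, 23 mod 18 = 5, 23 mod 6 = 5.

x ≡ 23 (mod 90).


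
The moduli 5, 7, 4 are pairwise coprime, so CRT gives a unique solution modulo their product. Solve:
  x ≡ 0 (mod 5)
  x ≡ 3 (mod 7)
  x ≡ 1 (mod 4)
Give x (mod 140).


Moduli 5, 7, 4 are pairwise coprime; by CRT there is a unique solution modulo M = 5 · 7 · 4 = 140.
Solve pairwise, accumulating the modulus:
  Start with x ≡ 0 (mod 5).
  Combine with x ≡ 3 (mod 7): since gcd(5, 7) = 1, we get a unique residue mod 35.
    Write x = 0 + 5·t and substitute into x ≡ 3 (mod 7): 5·t ≡ 3 − 0 = 3 (mod 7).
    The inverse of 5 mod 7 is 3 (since 5·3 = 15 = 2·7 + 1), so t ≡ 3·3 = 9 ≡ 2 (mod 7).
    Then x = 0 + 5·2 = 10, valid modulo lcm(5, 7) = 35: x ≡ 10 (mod 35).
  Combine with x ≡ 1 (mod 4): since gcd(35, 4) = 1, we get a unique residue mod 140.
    Write x = 10 + 35·t and substitute into x ≡ 1 (mod 4): 35·t ≡ 1 − 10 = -9 (mod 4).
    Reduce coefficients mod 4: 3·t ≡ 3 (mod 4).
    The inverse of 3 mod 4 is 3 (since 3·3 = 9 = 2·4 + 1), so t ≡ 3·3 = 9 ≡ 1 (mod 4).
    Then x = 10 + 35·1 = 45, valid modulo lcm(35, 4) = 140: x ≡ 45 (mod 140).
Verify: 45 mod 5 = 0 ✓, 45 mod 7 = 3 ✓, 45 mod 4 = 1 ✓.

x ≡ 45 (mod 140).


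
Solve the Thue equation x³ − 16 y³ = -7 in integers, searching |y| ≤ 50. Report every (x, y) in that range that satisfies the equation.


The equation is x³ - 16y³ = -7. For fixed y, x³ = 16·y³ − 7, so a solution requires the RHS to be a perfect cube.
Strategy: iterate y from -50 to 50, compute RHS = 16·y³ − 7, and check whether it is a (positive or negative) perfect cube.
Check small values of y:
  y = 0: RHS = -7 is not a perfect cube.
  y = 1: RHS = 9 is not a perfect cube.
  y = -1: RHS = -23 is not a perfect cube.
  y = 2: RHS = 121 is not a perfect cube.
  y = -2: RHS = -135 is not a perfect cube.
  y = 3: RHS = 425 is not a perfect cube.
  y = -3: RHS = -439 is not a perfect cube.
Continuing the search up to |y| = 50 finds no solutions either.
No (x, y) in the scanned range satisfies the equation.

No integer solutions with |y| ≤ 50.


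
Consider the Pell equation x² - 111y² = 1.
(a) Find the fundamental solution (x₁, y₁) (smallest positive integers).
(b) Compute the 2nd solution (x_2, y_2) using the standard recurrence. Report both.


Step 1: Find the fundamental solution (x₁, y₁) of x² - 111y² = 1.
  Expand √111 as a continued fraction. a₀ = ⌊√111⌋ = 10; iterate m_{k+1} = d_k·a_k − m_k, d_{k+1} = (111 − m_{k+1}²)/d_k, a_{k+1} = ⌊(a₀ + m_{k+1})/d_{k+1}⌋ (starting m₀ = 0, d₀ = 1), with convergents p_k = a_k·p_{k-1} + p_{k-2}, q_k = a_k·q_{k-1} + q_{k-2} (p₋₁ = 1, q₋₁ = 0):
  k = 0: a₀ = 10; p₀/q₀ = 10/1; p₀² − 111·q₀² = 100 − 111 = -11.
  k = 1: m = 10, d = 11, a = ⌊(10 + 10)/11⌋ = 1; p/q = (1·10 + 1)/(1·1 + 0) = 11/1; p² − 111·q² = 121 − 111 = 10.
  k = 2: m = 1, d = 10, a = ⌊(10 + 1)/10⌋ = 1; p/q = (1·11 + 10)/(1·1 + 1) = 21/2; p² − 111·q² = 441 − 444 = -3.
  k = 3: m = 9, d = 3, a = ⌊(10 + 9)/3⌋ = 6; p/q = (6·21 + 11)/(6·2 + 1) = 137/13; p² − 111·q² = 18769 − 18759 = 10.
  k = 4: m = 9, d = 10, a = ⌊(10 + 9)/10⌋ = 1; p/q = (1·137 + 21)/(1·13 + 2) = 158/15; p² − 111·q² = 24964 − 24975 = -11.
  k = 5: m = 1, d = 11, a = ⌊(10 + 1)/11⌋ = 1; p/q = (1·158 + 137)/(1·15 + 13) = 295/28; p² − 111·q² = 87025 − 87024 = 1.
  The first convergent with p² − 111·q² = 1 gives the fundamental solution (x₁, y₁) = (295, 28).
Step 2: Apply the recurrence (x_{n+1}, y_{n+1}) = (x₁x_n + 111y₁y_n, x₁y_n + y₁x_n) repeatedly.
  From (x_1, y_1) = (295, 28): x_2 = 295·295 + 111·28·28 = 174049; y_2 = 295·28 + 28·295 = 16520.
Step 3: Verify x_2² - 111·y_2² = 30293054401 - 30293054400 = 1 (should be 1). ✓

(x_1, y_1) = (295, 28); (x_2, y_2) = (174049, 16520).


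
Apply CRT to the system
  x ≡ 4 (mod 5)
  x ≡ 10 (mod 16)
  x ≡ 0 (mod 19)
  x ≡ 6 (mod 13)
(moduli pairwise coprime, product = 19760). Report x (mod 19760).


Product of moduli M = 5 · 16 · 19 · 13 = 19760.
Merge one congruence at a time:
  Start: x ≡ 4 (mod 5).
  Combine with x ≡ 10 (mod 16); new modulus lcm = 80.
    Write x = 4 + 5·t and substitute into x ≡ 10 (mod 16): 5·t ≡ 10 − 4 = 6 (mod 16).
    The inverse of 5 mod 16 is 13 (since 5·13 = 65 = 4·16 + 1), so t ≡ 13·6 = 78 ≡ 14 (mod 16).
    Then x = 4 + 5·14 = 74, valid modulo lcm(5, 16) = 80: x ≡ 74 (mod 80).
  Combine with x ≡ 0 (mod 19); new modulus lcm = 1520.
    Write x = 74 + 80·t and substitute into x ≡ 0 (mod 19): 80·t ≡ 0 − 74 = -74 (mod 19).
    Reduce coefficients mod 19: 4·t ≡ 2 (mod 19).
    The inverse of 4 mod 19 is 5 (since 4·5 = 20 = 1·19 + 1), so t ≡ 5·2 = 10 ≡ 10 (mod 19).
    Then x = 74 + 80·10 = 874, valid modulo lcm(80, 19) = 1520: x ≡ 874 (mod 1520).
  Combine with x ≡ 6 (mod 13); new modulus lcm = 19760.
    Write x = 874 + 1520·t and substitute into x ≡ 6 (mod 13): 1520·t ≡ 6 − 874 = -868 (mod 13).
    Reduce coefficients mod 13: 12·t ≡ 3 (mod 13).
    The inverse of 12 mod 13 is 12 (since 12·12 = 144 = 11·13 + 1), so t ≡ 12·3 = 36 ≡ 10 (mod 13).
    Then x = 874 + 1520·10 = 16074, valid modulo lcm(1520, 13) = 19760: x ≡ 16074 (mod 19760).
Verify against each original: 16074 mod 5 = 4, 16074 mod 16 = 10, 16074 mod 19 = 0, 16074 mod 13 = 6.

x ≡ 16074 (mod 19760).


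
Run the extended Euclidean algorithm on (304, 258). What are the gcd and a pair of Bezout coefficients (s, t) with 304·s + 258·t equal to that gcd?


Euclidean algorithm on (304, 258) — divide until remainder is 0:
  304 = 1 · 258 + 46
  258 = 5 · 46 + 28
  46 = 1 · 28 + 18
  28 = 1 · 18 + 10
  18 = 1 · 10 + 8
  10 = 1 · 8 + 2
  8 = 4 · 2 + 0
gcd(304, 258) = 2.
Track Bezout coefficients alongside the remainders: start with r₀ = 304 = a·1 + b·0 (s = 1, t = 0) and r₁ = 258 = a·0 + b·1 (s = 0, t = 1); each new remainder r_{k+1} = r_{k-1} − q_k·r_k inherits s_{k+1} = s_{k-1} − q_k·s_k, t_{k+1} = t_{k-1} − q_k·t_k, so r_k = a·s_k + b·t_k at every step:
  q = 1: r = 46, s = 1 − 1·0 = 1, t = 0 − 1·1 = -1  (check: 304·1 + 258·(-1) = 46)
  q = 5: r = 28, s = 0 − 5·1 = -5, t = 1 − 5·(-1) = 6  (check: 304·(-5) + 258·6 = 28)
  q = 1: r = 18, s = 1 − 1·(-5) = 6, t = -1 − 1·6 = -7  (check: 304·6 + 258·(-7) = 18)
  q = 1: r = 10, s = -5 − 1·6 = -11, t = 6 − 1·(-7) = 13  (check: 304·(-11) + 258·13 = 10)
  q = 1: r = 8, s = 6 − 1·(-11) = 17, t = -7 − 1·13 = -20  (check: 304·17 + 258·(-20) = 8)
  q = 1: r = 2, s = -11 − 1·17 = -28, t = 13 − 1·(-20) = 33  (check: 304·(-28) + 258·33 = 2)
The row with r = 2 (the gcd) gives the Bezout coefficients s = -28, t = 33.
Result: 304 · (-28) + 258 · (33) = 2.

gcd(304, 258) = 2; s = -28, t = 33 (check: 304·(-28) + 258·33 = 2).


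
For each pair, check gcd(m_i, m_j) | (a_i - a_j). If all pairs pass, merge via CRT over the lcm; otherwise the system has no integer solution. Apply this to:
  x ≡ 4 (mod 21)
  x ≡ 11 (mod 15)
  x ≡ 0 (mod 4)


Moduli 21, 15, 4 are not pairwise coprime, so CRT works modulo lcm(m_i) when all pairwise compatibility conditions hold.
Pairwise compatibility: gcd(m_i, m_j) must divide a_i - a_j for every pair.
Merge one congruence at a time:
  Start: x ≡ 4 (mod 21).
  Combine with x ≡ 11 (mod 15): gcd(21, 15) = 3, and 11 - 4 = 7 is NOT divisible by 3.
    ⇒ system is inconsistent (no integer solution).

No solution (the system is inconsistent).


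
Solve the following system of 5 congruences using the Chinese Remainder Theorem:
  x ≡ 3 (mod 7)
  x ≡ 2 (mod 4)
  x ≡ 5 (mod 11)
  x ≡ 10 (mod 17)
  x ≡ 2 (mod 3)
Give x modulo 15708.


Product of moduli M = 7 · 4 · 11 · 17 · 3 = 15708.
Merge one congruence at a time:
  Start: x ≡ 3 (mod 7).
  Combine with x ≡ 2 (mod 4); new modulus lcm = 28.
    Write x = 3 + 7·t and substitute into x ≡ 2 (mod 4): 7·t ≡ 2 − 3 = -1 (mod 4).
    Reduce coefficients mod 4: 3·t ≡ 3 (mod 4).
    The inverse of 3 mod 4 is 3 (since 3·3 = 9 = 2·4 + 1), so t ≡ 3·3 = 9 ≡ 1 (mod 4).
    Then x = 3 + 7·1 = 10, valid modulo lcm(7, 4) = 28: x ≡ 10 (mod 28).
  Combine with x ≡ 5 (mod 11); new modulus lcm = 308.
    Write x = 10 + 28·t and substitute into x ≡ 5 (mod 11): 28·t ≡ 5 − 10 = -5 (mod 11).
    Reduce coefficients mod 11: 6·t ≡ 6 (mod 11).
    The inverse of 6 mod 11 is 2 (since 6·2 = 12 = 1·11 + 1), so t ≡ 2·6 = 12 ≡ 1 (mod 11).
    Then x = 10 + 28·1 = 38, valid modulo lcm(28, 11) = 308: x ≡ 38 (mod 308).
  Combine with x ≡ 10 (mod 17); new modulus lcm = 5236.
    Write x = 38 + 308·t and substitute into x ≡ 10 (mod 17): 308·t ≡ 10 − 38 = -28 (mod 17).
    Reduce coefficients mod 17: 2·t ≡ 6 (mod 17).
    The inverse of 2 mod 17 is 9 (since 2·9 = 18 = 1·17 + 1), so t ≡ 9·6 = 54 ≡ 3 (mod 17).
    Then x = 38 + 308·3 = 962, valid modulo lcm(308, 17) = 5236: x ≡ 962 (mod 5236).
  Combine with x ≡ 2 (mod 3); new modulus lcm = 15708.
    Write x = 962 + 5236·t and substitute into x ≡ 2 (mod 3): 5236·t ≡ 2 − 962 = -960 (mod 3).
    Reduce coefficients mod 3: 1·t ≡ 0 (mod 3).
    So t ≡ 0 (mod 3).
    Then x = 962 + 5236·0 = 962, valid modulo lcm(5236, 3) = 15708: x ≡ 962 (mod 15708).
Verify against each original: 962 mod 7 = 3, 962 mod 4 = 2, 962 mod 11 = 5, 962 mod 17 = 10, 962 mod 3 = 2.

x ≡ 962 (mod 15708).


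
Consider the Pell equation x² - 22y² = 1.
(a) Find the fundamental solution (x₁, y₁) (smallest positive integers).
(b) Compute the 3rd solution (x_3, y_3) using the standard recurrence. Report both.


Step 1: Find the fundamental solution (x₁, y₁) of x² - 22y² = 1.
  Expand √22 as a continued fraction. a₀ = ⌊√22⌋ = 4; iterate m_{k+1} = d_k·a_k − m_k, d_{k+1} = (22 − m_{k+1}²)/d_k, a_{k+1} = ⌊(a₀ + m_{k+1})/d_{k+1}⌋ (starting m₀ = 0, d₀ = 1), with convergents p_k = a_k·p_{k-1} + p_{k-2}, q_k = a_k·q_{k-1} + q_{k-2} (p₋₁ = 1, q₋₁ = 0):
  k = 0: a₀ = 4; p₀/q₀ = 4/1; p₀² − 22·q₀² = 16 − 22 = -6.
  k = 1: m = 4, d = 6, a = ⌊(4 + 4)/6⌋ = 1; p/q = (1·4 + 1)/(1·1 + 0) = 5/1; p² − 22·q² = 25 − 22 = 3.
  k = 2: m = 2, d = 3, a = ⌊(4 + 2)/3⌋ = 2; p/q = (2·5 + 4)/(2·1 + 1) = 14/3; p² − 22·q² = 196 − 198 = -2.
  k = 3: m = 4, d = 2, a = ⌊(4 + 4)/2⌋ = 4; p/q = (4·14 + 5)/(4·3 + 1) = 61/13; p² − 22·q² = 3721 − 3718 = 3.
  k = 4: m = 4, d = 3, a = ⌊(4 + 4)/3⌋ = 2; p/q = (2·61 + 14)/(2·13 + 3) = 136/29; p² − 22·q² = 18496 − 18502 = -6.
  k = 5: m = 2, d = 6, a = ⌊(4 + 2)/6⌋ = 1; p/q = (1·136 + 61)/(1·29 + 13) = 197/42; p² − 22·q² = 38809 − 38808 = 1.
  The first convergent with p² − 22·q² = 1 gives the fundamental solution (x₁, y₁) = (197, 42).
Step 2: Apply the recurrence (x_{n+1}, y_{n+1}) = (x₁x_n + 22y₁y_n, x₁y_n + y₁x_n) repeatedly.
  From (x_1, y_1) = (197, 42): x_2 = 197·197 + 22·42·42 = 77617; y_2 = 197·42 + 42·197 = 16548.
  From (x_2, y_2) = (77617, 16548): x_3 = 197·77617 + 22·42·16548 = 30580901; y_3 = 197·16548 + 42·77617 = 6519870.
Step 3: Verify x_3² - 22·y_3² = 935191505971801 - 935191505971800 = 1 (should be 1). ✓

(x_1, y_1) = (197, 42); (x_3, y_3) = (30580901, 6519870).


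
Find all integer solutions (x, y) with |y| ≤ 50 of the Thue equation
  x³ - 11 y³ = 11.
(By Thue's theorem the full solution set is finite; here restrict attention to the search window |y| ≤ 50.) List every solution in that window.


The equation is x³ - 11y³ = 11. For fixed y, x³ = 11·y³ + 11, so a solution requires the RHS to be a perfect cube.
Strategy: iterate y from -50 to 50, compute RHS = 11·y³ + 11, and check whether it is a (positive or negative) perfect cube.
Check small values of y:
  y = 0: RHS = 11 is not a perfect cube.
  y = 1: RHS = 22 is not a perfect cube.
  y = -1: RHS = 0 = (0)³ ⇒ x = 0 works.
  y = 2: RHS = 99 is not a perfect cube.
  y = -2: RHS = -77 is not a perfect cube.
  y = 3: RHS = 308 is not a perfect cube.
  y = -3: RHS = -286 is not a perfect cube.
Continuing the search up to |y| = 50 finds no further solutions beyond those listed.
Collected solutions: (0, -1).

Solutions (with |y| ≤ 50): (0, -1).


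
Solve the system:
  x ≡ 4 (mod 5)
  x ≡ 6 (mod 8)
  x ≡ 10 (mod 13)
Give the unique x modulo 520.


Moduli 5, 8, 13 are pairwise coprime; by CRT there is a unique solution modulo M = 5 · 8 · 13 = 520.
Solve pairwise, accumulating the modulus:
  Start with x ≡ 4 (mod 5).
  Combine with x ≡ 6 (mod 8): since gcd(5, 8) = 1, we get a unique residue mod 40.
    Write x = 4 + 5·t and substitute into x ≡ 6 (mod 8): 5·t ≡ 6 − 4 = 2 (mod 8).
    The inverse of 5 mod 8 is 5 (since 5·5 = 25 = 3·8 + 1), so t ≡ 5·2 = 10 ≡ 2 (mod 8).
    Then x = 4 + 5·2 = 14, valid modulo lcm(5, 8) = 40: x ≡ 14 (mod 40).
  Combine with x ≡ 10 (mod 13): since gcd(40, 13) = 1, we get a unique residue mod 520.
    Write x = 14 + 40·t and substitute into x ≡ 10 (mod 13): 40·t ≡ 10 − 14 = -4 (mod 13).
    Reduce coefficients mod 13: 1·t ≡ 9 (mod 13).
    So t ≡ 9 (mod 13).
    Then x = 14 + 40·9 = 374, valid modulo lcm(40, 13) = 520: x ≡ 374 (mod 520).
Verify: 374 mod 5 = 4 ✓, 374 mod 8 = 6 ✓, 374 mod 13 = 10 ✓.

x ≡ 374 (mod 520).


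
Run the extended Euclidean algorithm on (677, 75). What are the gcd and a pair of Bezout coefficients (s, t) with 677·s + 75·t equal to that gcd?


Euclidean algorithm on (677, 75) — divide until remainder is 0:
  677 = 9 · 75 + 2
  75 = 37 · 2 + 1
  2 = 2 · 1 + 0
gcd(677, 75) = 1.
Track Bezout coefficients alongside the remainders: start with r₀ = 677 = a·1 + b·0 (s = 1, t = 0) and r₁ = 75 = a·0 + b·1 (s = 0, t = 1); each new remainder r_{k+1} = r_{k-1} − q_k·r_k inherits s_{k+1} = s_{k-1} − q_k·s_k, t_{k+1} = t_{k-1} − q_k·t_k, so r_k = a·s_k + b·t_k at every step:
  q = 9: r = 2, s = 1 − 9·0 = 1, t = 0 − 9·1 = -9  (check: 677·1 + 75·(-9) = 2)
  q = 37: r = 1, s = 0 − 37·1 = -37, t = 1 − 37·(-9) = 334  (check: 677·(-37) + 75·334 = 1)
The row with r = 1 (the gcd) gives the Bezout coefficients s = -37, t = 334.
Result: 677 · (-37) + 75 · (334) = 1.

gcd(677, 75) = 1; s = -37, t = 334 (check: 677·(-37) + 75·334 = 1).
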